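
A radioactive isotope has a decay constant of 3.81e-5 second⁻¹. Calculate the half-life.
t½ = ln(2)/λ = 18190 seconds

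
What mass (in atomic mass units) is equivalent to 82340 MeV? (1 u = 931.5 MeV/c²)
m = E/c² = 88.4 u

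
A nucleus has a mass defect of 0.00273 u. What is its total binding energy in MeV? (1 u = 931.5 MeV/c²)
B.E. = Δm × 931.5 = 2.543 MeV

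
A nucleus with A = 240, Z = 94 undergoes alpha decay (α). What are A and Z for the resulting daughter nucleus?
Daughter: A = 236, Z = 92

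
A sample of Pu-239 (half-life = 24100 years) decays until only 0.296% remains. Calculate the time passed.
t = t½ × log₂(N₀/N) = 2.024e5 years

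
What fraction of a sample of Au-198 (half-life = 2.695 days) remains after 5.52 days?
N/N₀ = (1/2)^(t/t½) = 0.2418 = 24.2%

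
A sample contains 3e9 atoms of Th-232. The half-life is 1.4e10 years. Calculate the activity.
A = λN = 0.1485 decays/year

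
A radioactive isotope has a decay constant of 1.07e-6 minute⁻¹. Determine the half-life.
t½ = ln(2)/λ = 6.478e5 minutes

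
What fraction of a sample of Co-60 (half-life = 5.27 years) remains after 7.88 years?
N/N₀ = (1/2)^(t/t½) = 0.3547 = 35.5%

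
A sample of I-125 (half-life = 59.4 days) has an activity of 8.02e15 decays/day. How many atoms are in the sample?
N = A/λ = 6.873e17 atoms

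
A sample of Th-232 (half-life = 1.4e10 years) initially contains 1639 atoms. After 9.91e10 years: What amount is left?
N = N₀(1/2)^(t/t½) = 12.13 atoms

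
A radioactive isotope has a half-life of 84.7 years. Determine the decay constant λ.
λ = ln(2)/t½ = 0.008184 year⁻¹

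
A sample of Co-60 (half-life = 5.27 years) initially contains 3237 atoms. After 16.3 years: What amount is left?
N = N₀(1/2)^(t/t½) = 379.4 atoms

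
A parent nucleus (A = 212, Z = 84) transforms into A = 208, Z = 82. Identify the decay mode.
ΔA = -4, ΔZ = -2 ⇒ alpha decay (α)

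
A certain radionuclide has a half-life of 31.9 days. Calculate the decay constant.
λ = ln(2)/t½ = 0.02173 day⁻¹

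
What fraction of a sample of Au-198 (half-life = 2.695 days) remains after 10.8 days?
N/N₀ = (1/2)^(t/t½) = 0.06218 = 6.22%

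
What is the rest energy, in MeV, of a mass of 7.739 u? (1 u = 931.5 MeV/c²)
E = mc² = 7209 MeV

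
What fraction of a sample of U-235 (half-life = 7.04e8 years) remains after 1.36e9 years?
N/N₀ = (1/2)^(t/t½) = 0.2621 = 26.2%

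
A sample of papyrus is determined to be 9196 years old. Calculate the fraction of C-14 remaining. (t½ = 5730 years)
N/N₀ = (1/2)^(t/t½) = 0.3288 = 32.9%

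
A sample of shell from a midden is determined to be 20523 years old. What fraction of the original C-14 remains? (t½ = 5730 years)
N/N₀ = (1/2)^(t/t½) = 0.08352 = 8.35%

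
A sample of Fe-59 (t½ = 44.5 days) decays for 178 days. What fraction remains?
N/N₀ = (1/2)^(t/t½) = 0.0625 = 6.25%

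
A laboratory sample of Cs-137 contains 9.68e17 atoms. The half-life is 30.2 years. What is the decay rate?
A = λN = 2.222e16 decays/year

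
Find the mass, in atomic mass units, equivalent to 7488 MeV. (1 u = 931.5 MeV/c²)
m = E/c² = 8.039 u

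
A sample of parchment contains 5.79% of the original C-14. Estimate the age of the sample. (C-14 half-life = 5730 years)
Age = t½ × log₂(1/ratio) = 23550 years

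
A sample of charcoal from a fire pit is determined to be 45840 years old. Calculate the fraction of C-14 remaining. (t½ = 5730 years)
N/N₀ = (1/2)^(t/t½) = 0.003906 = 0.391%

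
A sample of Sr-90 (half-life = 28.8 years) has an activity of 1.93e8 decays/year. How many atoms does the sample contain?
N = A/λ = 8.019e9 atoms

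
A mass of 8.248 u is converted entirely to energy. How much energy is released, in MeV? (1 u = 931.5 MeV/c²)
E = mc² = 7683 MeV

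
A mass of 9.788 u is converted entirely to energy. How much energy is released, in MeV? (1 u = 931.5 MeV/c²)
E = mc² = 9118 MeV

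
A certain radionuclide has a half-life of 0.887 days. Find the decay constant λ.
λ = ln(2)/t½ = 0.7815 day⁻¹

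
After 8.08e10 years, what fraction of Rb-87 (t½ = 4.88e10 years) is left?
N/N₀ = (1/2)^(t/t½) = 0.3174 = 31.7%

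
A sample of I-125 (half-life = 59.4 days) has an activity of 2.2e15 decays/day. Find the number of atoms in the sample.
N = A/λ = 1.885e17 atoms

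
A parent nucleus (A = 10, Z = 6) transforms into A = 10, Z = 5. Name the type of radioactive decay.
ΔA = 0, ΔZ = -1 ⇒ beta-plus decay (β⁺) or electron capture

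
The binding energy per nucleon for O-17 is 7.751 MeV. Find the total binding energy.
B.E. = 7.751 × 17 = 131.8 MeV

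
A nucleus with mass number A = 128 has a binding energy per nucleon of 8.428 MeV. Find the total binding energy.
B.E. = 8.428 × 128 = 1079 MeV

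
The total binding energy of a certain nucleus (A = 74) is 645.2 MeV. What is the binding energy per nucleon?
B.E./A = 645.2/74 = 8.719 MeV/nucleon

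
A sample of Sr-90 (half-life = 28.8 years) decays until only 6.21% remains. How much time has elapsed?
t = t½ × log₂(N₀/N) = 115.5 years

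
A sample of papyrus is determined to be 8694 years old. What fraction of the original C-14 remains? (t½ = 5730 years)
N/N₀ = (1/2)^(t/t½) = 0.3493 = 34.9%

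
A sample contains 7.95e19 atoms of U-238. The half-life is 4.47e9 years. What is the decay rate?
A = λN = 1.233e10 decays/year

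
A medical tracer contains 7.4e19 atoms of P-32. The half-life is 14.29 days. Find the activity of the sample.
A = λN = 3.589e18 decays/day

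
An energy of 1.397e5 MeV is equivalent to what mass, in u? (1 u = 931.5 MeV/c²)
m = E/c² = 150 u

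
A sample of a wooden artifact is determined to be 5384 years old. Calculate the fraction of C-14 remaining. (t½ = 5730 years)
N/N₀ = (1/2)^(t/t½) = 0.5214 = 52.1%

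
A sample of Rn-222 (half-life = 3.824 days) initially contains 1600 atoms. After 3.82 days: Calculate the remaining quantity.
N = N₀(1/2)^(t/t½) = 800.6 atoms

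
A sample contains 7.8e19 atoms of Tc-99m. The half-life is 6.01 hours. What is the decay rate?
A = λN = 8.996e18 decays/hour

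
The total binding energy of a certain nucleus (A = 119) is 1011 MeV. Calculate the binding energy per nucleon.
B.E./A = 1011/119 = 8.496 MeV/nucleon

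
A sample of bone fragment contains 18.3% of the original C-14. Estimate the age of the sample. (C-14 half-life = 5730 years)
Age = t½ × log₂(1/ratio) = 14040 years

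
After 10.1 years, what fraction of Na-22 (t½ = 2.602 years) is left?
N/N₀ = (1/2)^(t/t½) = 0.06784 = 6.78%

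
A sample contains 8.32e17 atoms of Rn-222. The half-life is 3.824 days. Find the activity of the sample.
A = λN = 1.508e17 decays/day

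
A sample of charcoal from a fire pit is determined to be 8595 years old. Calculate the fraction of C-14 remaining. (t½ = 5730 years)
N/N₀ = (1/2)^(t/t½) = 0.3536 = 35.4%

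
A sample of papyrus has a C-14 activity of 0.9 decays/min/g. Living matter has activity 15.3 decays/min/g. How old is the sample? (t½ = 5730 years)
Age = t½ × log₂(A₀/A) = 23420 years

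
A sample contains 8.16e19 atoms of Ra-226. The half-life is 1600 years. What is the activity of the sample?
A = λN = 3.535e16 decays/year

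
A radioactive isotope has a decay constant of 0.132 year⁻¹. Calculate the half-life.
t½ = ln(2)/λ = 5.251 years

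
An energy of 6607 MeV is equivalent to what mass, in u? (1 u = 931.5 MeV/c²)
m = E/c² = 7.093 u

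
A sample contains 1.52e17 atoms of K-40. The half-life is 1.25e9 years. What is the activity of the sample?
A = λN = 8.429e7 decays/year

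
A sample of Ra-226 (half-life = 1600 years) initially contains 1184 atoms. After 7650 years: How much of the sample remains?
N = N₀(1/2)^(t/t½) = 43.06 atoms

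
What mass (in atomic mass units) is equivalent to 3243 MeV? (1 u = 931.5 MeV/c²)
m = E/c² = 3.481 u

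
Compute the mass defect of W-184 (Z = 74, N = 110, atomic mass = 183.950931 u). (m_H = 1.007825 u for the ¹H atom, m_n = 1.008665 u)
Δm = Z·m_H + N·m_n − M = 1.581 u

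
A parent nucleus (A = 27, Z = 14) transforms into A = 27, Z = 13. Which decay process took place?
ΔA = 0, ΔZ = -1 ⇒ beta-plus decay (β⁺) or electron capture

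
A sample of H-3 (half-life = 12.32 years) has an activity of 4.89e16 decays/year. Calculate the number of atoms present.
N = A/λ = 8.691e17 atoms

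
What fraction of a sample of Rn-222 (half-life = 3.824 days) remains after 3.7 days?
N/N₀ = (1/2)^(t/t½) = 0.5114 = 51.1%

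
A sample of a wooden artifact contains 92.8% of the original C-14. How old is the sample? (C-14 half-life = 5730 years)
Age = t½ × log₂(1/ratio) = 617.7 years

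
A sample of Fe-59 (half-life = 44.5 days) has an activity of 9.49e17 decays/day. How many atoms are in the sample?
N = A/λ = 6.093e19 atoms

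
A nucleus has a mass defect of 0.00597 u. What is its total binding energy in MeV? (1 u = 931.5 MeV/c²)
B.E. = Δm × 931.5 = 5.561 MeV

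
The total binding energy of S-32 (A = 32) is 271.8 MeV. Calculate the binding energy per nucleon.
B.E./A = 271.8/32 = 8.494 MeV/nucleon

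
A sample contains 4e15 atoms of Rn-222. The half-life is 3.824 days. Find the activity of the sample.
A = λN = 7.25e14 decays/day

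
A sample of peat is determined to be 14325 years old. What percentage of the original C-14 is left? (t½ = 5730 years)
N/N₀ = (1/2)^(t/t½) = 0.1768 = 17.7%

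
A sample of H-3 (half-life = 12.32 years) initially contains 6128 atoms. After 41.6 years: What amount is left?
N = N₀(1/2)^(t/t½) = 590 atoms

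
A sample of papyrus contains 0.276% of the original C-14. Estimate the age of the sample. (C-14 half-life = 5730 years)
Age = t½ × log₂(1/ratio) = 48710 years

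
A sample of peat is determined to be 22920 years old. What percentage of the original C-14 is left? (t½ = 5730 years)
N/N₀ = (1/2)^(t/t½) = 0.0625 = 6.25%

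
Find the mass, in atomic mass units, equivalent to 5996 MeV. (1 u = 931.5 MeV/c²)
m = E/c² = 6.437 u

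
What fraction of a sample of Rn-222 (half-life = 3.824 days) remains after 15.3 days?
N/N₀ = (1/2)^(t/t½) = 0.06245 = 6.25%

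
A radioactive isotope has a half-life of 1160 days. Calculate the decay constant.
λ = ln(2)/t½ = 5.975e-4 day⁻¹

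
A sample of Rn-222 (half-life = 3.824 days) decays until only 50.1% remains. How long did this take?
t = t½ × log₂(N₀/N) = 3.813 days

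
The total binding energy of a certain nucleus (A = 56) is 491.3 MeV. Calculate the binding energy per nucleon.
B.E./A = 491.3/56 = 8.773 MeV/nucleon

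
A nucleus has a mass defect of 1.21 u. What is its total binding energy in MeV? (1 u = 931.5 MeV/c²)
B.E. = Δm × 931.5 = 1127 MeV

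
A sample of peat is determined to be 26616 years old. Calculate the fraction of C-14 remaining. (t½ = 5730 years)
N/N₀ = (1/2)^(t/t½) = 0.03997 = 4%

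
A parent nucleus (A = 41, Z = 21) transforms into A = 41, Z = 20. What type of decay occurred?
ΔA = 0, ΔZ = -1 ⇒ beta-plus decay (β⁺) or electron capture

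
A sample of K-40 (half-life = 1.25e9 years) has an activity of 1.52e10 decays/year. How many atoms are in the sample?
N = A/λ = 2.741e19 atoms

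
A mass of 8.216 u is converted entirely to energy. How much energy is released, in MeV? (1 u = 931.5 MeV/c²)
E = mc² = 7653 MeV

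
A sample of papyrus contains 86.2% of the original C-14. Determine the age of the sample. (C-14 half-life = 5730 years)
Age = t½ × log₂(1/ratio) = 1228 years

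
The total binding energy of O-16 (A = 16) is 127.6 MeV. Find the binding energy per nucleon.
B.E./A = 127.6/16 = 7.975 MeV/nucleon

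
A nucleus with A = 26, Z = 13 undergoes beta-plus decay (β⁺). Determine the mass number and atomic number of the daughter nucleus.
Daughter: A = 26, Z = 12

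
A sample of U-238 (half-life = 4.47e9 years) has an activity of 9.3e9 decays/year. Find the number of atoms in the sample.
N = A/λ = 5.997e19 atoms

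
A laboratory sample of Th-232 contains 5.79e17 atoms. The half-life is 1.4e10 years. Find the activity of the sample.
A = λN = 2.867e7 decays/year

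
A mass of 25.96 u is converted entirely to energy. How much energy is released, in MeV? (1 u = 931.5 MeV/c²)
E = mc² = 24180 MeV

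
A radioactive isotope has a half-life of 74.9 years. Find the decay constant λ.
λ = ln(2)/t½ = 0.009254 year⁻¹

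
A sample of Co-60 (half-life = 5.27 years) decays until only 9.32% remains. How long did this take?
t = t½ × log₂(N₀/N) = 18.04 years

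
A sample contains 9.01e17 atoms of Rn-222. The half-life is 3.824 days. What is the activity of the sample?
A = λN = 1.633e17 decays/day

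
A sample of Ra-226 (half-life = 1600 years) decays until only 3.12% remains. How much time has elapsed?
t = t½ × log₂(N₀/N) = 8004 years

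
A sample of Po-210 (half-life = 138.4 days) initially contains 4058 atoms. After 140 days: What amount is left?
N = N₀(1/2)^(t/t½) = 2013 atoms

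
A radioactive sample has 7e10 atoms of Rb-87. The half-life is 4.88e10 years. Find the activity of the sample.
A = λN = 0.9943 decays/year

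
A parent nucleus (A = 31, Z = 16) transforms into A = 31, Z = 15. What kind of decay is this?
ΔA = 0, ΔZ = -1 ⇒ beta-plus decay (β⁺) or electron capture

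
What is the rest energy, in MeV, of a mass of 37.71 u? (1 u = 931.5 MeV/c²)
E = mc² = 35130 MeV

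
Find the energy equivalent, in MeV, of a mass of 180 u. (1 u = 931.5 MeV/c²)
E = mc² = 1.677e5 MeV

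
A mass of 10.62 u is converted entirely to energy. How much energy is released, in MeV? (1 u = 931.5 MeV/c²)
E = mc² = 9893 MeV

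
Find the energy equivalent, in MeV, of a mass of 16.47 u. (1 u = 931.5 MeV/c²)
E = mc² = 15340 MeV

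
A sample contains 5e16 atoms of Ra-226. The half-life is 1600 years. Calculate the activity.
A = λN = 2.166e13 decays/year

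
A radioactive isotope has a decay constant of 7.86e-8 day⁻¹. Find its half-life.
t½ = ln(2)/λ = 8.819e6 days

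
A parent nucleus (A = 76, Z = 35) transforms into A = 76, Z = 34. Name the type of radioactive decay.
ΔA = 0, ΔZ = -1 ⇒ beta-plus decay (β⁺) or electron capture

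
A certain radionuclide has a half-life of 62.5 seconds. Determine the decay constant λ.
λ = ln(2)/t½ = 0.01109 second⁻¹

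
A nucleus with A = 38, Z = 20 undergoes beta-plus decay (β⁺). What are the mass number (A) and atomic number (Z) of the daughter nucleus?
Daughter: A = 38, Z = 19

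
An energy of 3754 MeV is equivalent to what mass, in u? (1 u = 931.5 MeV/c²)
m = E/c² = 4.03 u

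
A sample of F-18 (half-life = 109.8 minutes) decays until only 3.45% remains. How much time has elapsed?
t = t½ × log₂(N₀/N) = 533.3 minutes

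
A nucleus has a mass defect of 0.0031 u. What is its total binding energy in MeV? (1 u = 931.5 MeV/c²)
B.E. = Δm × 931.5 = 2.888 MeV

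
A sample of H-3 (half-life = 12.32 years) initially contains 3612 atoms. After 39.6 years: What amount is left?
N = N₀(1/2)^(t/t½) = 389.2 atoms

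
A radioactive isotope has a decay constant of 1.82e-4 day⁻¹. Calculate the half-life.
t½ = ln(2)/λ = 3809 days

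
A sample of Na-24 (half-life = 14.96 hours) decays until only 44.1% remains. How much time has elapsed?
t = t½ × log₂(N₀/N) = 17.67 hours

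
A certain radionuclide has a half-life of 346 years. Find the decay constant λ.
λ = ln(2)/t½ = 0.002003 year⁻¹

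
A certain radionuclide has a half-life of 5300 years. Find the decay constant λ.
λ = ln(2)/t½ = 1.308e-4 year⁻¹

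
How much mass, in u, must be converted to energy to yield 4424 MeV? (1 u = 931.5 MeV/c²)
m = E/c² = 4.749 u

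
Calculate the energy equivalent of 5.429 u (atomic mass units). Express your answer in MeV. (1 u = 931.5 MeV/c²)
E = mc² = 5057 MeV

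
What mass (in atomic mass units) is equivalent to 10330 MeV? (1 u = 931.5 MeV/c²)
m = E/c² = 11.09 u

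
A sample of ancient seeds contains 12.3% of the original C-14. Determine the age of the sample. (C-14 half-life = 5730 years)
Age = t½ × log₂(1/ratio) = 17320 years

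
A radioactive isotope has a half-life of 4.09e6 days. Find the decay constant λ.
λ = ln(2)/t½ = 1.695e-7 day⁻¹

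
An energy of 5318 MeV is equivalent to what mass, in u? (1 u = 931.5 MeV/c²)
m = E/c² = 5.709 u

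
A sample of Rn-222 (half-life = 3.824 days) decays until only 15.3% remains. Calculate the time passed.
t = t½ × log₂(N₀/N) = 10.36 days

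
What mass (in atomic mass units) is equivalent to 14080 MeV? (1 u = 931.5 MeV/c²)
m = E/c² = 15.12 u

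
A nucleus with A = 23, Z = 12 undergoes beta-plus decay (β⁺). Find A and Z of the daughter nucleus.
Daughter: A = 23, Z = 11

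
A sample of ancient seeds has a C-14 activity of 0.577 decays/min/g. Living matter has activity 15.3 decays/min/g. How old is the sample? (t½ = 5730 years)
Age = t½ × log₂(A₀/A) = 27100 years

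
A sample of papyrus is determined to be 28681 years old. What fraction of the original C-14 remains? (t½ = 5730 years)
N/N₀ = (1/2)^(t/t½) = 0.03113 = 3.11%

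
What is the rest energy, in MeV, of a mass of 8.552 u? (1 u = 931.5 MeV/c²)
E = mc² = 7966 MeV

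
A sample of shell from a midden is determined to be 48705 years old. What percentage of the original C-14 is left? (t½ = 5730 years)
N/N₀ = (1/2)^(t/t½) = 0.002762 = 0.276%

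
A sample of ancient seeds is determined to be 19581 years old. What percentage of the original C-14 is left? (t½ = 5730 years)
N/N₀ = (1/2)^(t/t½) = 0.0936 = 9.36%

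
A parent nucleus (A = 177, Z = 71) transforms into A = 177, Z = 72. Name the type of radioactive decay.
ΔA = 0, ΔZ = +1 ⇒ beta-minus decay (β⁻)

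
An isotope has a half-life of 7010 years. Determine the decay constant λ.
λ = ln(2)/t½ = 9.888e-5 year⁻¹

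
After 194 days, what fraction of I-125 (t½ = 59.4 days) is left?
N/N₀ = (1/2)^(t/t½) = 0.104 = 10.4%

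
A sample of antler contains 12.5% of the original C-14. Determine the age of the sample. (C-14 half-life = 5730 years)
Age = t½ × log₂(1/ratio) = 17190 years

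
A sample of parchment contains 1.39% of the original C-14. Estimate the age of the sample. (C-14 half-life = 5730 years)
Age = t½ × log₂(1/ratio) = 35350 years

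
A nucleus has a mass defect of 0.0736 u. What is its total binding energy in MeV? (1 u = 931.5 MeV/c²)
B.E. = Δm × 931.5 = 68.56 MeV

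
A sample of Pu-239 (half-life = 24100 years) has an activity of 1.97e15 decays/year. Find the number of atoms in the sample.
N = A/λ = 6.849e19 atoms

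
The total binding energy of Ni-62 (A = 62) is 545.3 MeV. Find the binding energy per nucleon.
B.E./A = 545.3/62 = 8.795 MeV/nucleon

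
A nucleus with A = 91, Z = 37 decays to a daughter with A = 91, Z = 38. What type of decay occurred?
ΔA = 0, ΔZ = +1 ⇒ beta-minus decay (β⁻)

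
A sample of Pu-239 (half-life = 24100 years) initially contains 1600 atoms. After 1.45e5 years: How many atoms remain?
N = N₀(1/2)^(t/t½) = 24.71 atoms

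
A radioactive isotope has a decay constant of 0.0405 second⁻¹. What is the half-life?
t½ = ln(2)/λ = 17.11 seconds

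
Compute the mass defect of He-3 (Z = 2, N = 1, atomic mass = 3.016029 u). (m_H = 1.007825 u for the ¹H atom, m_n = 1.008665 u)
Δm = Z·m_H + N·m_n − M = 0.008286 u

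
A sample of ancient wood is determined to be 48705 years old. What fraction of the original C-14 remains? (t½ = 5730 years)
N/N₀ = (1/2)^(t/t½) = 0.002762 = 0.276%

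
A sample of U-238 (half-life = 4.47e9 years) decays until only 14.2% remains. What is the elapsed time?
t = t½ × log₂(N₀/N) = 1.259e10 years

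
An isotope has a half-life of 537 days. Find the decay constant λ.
λ = ln(2)/t½ = 0.001291 day⁻¹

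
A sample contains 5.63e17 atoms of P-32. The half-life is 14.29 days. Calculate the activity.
A = λN = 2.731e16 decays/day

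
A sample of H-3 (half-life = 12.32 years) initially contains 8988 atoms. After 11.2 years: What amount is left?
N = N₀(1/2)^(t/t½) = 4786 atoms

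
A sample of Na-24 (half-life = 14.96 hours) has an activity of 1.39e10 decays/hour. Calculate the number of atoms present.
N = A/λ = 3e11 atoms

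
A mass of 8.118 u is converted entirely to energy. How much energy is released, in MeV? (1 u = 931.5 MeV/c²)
E = mc² = 7562 MeV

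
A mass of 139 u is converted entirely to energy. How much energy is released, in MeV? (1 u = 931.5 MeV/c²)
E = mc² = 1.295e5 MeV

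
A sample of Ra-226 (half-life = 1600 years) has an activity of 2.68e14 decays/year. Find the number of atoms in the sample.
N = A/λ = 6.186e17 atoms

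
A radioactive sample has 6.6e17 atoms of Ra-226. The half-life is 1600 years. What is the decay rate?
A = λN = 2.859e14 decays/year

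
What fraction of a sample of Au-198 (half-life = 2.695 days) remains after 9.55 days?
N/N₀ = (1/2)^(t/t½) = 0.08576 = 8.58%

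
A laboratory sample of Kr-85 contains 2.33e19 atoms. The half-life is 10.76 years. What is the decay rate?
A = λN = 1.501e18 decays/year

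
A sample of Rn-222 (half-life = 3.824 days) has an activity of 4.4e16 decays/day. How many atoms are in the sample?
N = A/λ = 2.427e17 atoms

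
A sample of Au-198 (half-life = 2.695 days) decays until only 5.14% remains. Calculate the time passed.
t = t½ × log₂(N₀/N) = 11.54 days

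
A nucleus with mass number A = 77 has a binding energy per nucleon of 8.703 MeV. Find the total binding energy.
B.E. = 8.703 × 77 = 670.1 MeV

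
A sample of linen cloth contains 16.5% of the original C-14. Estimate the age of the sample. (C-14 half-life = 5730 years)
Age = t½ × log₂(1/ratio) = 14890 years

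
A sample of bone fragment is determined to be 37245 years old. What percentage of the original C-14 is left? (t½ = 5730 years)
N/N₀ = (1/2)^(t/t½) = 0.01105 = 1.1%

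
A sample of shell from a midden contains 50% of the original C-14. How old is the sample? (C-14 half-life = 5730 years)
Age = t½ × log₂(1/ratio) = 5730 years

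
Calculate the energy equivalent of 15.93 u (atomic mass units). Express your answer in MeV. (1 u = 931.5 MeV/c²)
E = mc² = 14840 MeV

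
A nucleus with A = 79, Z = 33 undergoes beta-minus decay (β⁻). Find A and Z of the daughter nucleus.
Daughter: A = 79, Z = 34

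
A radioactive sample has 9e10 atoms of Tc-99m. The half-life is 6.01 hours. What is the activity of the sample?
A = λN = 1.038e10 decays/hour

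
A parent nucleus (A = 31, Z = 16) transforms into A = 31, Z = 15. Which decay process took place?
ΔA = 0, ΔZ = -1 ⇒ beta-plus decay (β⁺) or electron capture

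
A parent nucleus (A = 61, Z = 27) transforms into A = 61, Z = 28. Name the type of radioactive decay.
ΔA = 0, ΔZ = +1 ⇒ beta-minus decay (β⁻)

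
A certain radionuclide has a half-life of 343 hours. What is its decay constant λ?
λ = ln(2)/t½ = 0.002021 hour⁻¹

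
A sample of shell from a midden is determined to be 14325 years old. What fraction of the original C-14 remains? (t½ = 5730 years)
N/N₀ = (1/2)^(t/t½) = 0.1768 = 17.7%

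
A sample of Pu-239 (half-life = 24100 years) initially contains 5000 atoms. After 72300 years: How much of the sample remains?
N = N₀(1/2)^(t/t½) = 625 atoms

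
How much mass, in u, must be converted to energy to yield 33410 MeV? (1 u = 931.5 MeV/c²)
m = E/c² = 35.87 u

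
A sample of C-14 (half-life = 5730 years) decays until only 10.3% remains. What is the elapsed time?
t = t½ × log₂(N₀/N) = 18790 years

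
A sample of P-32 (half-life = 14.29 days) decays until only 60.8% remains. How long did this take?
t = t½ × log₂(N₀/N) = 10.26 days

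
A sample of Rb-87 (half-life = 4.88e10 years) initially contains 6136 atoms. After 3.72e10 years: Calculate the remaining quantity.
N = N₀(1/2)^(t/t½) = 3618 atoms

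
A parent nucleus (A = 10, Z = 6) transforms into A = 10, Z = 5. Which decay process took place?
ΔA = 0, ΔZ = -1 ⇒ beta-plus decay (β⁺) or electron capture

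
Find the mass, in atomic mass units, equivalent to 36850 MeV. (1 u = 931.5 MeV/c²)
m = E/c² = 39.56 u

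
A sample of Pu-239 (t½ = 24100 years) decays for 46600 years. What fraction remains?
N/N₀ = (1/2)^(t/t½) = 0.2618 = 26.2%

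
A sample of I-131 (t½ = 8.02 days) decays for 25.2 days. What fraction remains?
N/N₀ = (1/2)^(t/t½) = 0.1133 = 11.3%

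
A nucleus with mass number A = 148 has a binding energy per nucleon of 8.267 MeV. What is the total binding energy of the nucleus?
B.E. = 8.267 × 148 = 1224 MeV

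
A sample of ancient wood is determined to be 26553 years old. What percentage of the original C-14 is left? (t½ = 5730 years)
N/N₀ = (1/2)^(t/t½) = 0.04027 = 4.03%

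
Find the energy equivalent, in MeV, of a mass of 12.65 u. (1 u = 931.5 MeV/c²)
E = mc² = 11780 MeV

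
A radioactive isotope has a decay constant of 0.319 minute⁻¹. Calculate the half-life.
t½ = ln(2)/λ = 2.173 minutes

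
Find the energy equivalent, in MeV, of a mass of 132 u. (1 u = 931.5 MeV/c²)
E = mc² = 1.23e5 MeV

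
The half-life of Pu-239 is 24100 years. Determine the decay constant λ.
λ = ln(2)/t½ = 2.876e-5 year⁻¹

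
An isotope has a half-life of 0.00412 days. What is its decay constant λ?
λ = ln(2)/t½ = 168.2 day⁻¹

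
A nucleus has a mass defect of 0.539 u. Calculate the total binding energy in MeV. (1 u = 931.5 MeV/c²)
B.E. = Δm × 931.5 = 502.1 MeV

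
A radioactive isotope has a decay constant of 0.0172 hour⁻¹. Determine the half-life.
t½ = ln(2)/λ = 40.3 hours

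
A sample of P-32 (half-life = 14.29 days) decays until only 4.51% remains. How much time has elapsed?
t = t½ × log₂(N₀/N) = 63.89 days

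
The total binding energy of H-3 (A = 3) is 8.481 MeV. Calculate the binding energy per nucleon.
B.E./A = 8.481/3 = 2.827 MeV/nucleon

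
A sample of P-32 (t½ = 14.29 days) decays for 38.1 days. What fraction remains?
N/N₀ = (1/2)^(t/t½) = 0.1575 = 15.8%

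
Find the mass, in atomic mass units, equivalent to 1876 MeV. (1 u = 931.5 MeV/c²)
m = E/c² = 2.014 u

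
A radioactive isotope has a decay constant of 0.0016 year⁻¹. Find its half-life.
t½ = ln(2)/λ = 433.2 years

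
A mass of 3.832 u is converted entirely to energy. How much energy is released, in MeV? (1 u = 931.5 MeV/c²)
E = mc² = 3570 MeV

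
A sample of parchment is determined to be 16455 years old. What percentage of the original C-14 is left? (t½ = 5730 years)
N/N₀ = (1/2)^(t/t½) = 0.1366 = 13.7%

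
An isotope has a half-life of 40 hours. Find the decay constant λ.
λ = ln(2)/t½ = 0.01733 hour⁻¹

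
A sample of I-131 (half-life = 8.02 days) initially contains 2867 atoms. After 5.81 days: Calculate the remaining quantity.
N = N₀(1/2)^(t/t½) = 1735 atoms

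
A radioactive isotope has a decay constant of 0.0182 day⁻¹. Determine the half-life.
t½ = ln(2)/λ = 38.09 days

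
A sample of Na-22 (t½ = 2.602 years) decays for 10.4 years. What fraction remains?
N/N₀ = (1/2)^(t/t½) = 0.06263 = 6.26%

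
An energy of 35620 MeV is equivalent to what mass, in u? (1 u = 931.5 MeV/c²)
m = E/c² = 38.24 u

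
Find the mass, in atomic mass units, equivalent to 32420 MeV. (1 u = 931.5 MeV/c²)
m = E/c² = 34.8 u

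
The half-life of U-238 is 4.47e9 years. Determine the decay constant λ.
λ = ln(2)/t½ = 1.551e-10 year⁻¹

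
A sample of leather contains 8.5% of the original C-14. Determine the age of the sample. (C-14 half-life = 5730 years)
Age = t½ × log₂(1/ratio) = 20380 years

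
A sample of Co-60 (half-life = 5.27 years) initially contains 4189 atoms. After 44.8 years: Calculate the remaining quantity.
N = N₀(1/2)^(t/t½) = 11.56 atoms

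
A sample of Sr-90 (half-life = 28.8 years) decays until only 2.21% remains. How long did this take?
t = t½ × log₂(N₀/N) = 158.4 years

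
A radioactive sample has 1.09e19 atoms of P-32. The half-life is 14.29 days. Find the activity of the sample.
A = λN = 5.287e17 decays/day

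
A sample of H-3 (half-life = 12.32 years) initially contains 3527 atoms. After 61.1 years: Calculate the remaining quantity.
N = N₀(1/2)^(t/t½) = 113.4 atoms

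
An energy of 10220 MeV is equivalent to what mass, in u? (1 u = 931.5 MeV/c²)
m = E/c² = 10.97 u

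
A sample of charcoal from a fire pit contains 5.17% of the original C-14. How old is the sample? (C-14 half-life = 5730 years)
Age = t½ × log₂(1/ratio) = 24490 years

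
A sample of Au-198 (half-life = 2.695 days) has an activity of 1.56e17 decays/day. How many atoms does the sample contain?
N = A/λ = 6.065e17 atoms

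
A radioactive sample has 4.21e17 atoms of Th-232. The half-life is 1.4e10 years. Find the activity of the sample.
A = λN = 2.084e7 decays/year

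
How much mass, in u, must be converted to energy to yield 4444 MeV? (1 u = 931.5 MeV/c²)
m = E/c² = 4.771 u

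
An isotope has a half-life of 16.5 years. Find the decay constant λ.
λ = ln(2)/t½ = 0.04201 year⁻¹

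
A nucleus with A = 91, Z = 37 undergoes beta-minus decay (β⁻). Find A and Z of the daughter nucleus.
Daughter: A = 91, Z = 38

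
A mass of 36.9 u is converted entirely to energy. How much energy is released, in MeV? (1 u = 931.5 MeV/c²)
E = mc² = 34370 MeV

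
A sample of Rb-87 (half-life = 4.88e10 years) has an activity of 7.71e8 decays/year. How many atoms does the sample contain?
N = A/λ = 5.428e19 atoms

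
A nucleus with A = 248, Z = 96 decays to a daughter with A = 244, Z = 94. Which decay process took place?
ΔA = -4, ΔZ = -2 ⇒ alpha decay (α)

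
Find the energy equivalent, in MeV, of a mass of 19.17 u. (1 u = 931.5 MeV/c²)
E = mc² = 17860 MeV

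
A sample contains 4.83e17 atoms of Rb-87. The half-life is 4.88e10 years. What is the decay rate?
A = λN = 6.86e6 decays/year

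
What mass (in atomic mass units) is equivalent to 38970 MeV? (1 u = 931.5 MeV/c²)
m = E/c² = 41.84 u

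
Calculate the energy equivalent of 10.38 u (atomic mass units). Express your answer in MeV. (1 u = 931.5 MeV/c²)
E = mc² = 9669 MeV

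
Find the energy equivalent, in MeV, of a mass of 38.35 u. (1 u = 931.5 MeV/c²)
E = mc² = 35720 MeV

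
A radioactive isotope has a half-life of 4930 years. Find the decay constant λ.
λ = ln(2)/t½ = 1.406e-4 year⁻¹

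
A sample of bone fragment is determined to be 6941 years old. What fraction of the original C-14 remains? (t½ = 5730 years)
N/N₀ = (1/2)^(t/t½) = 0.4319 = 43.2%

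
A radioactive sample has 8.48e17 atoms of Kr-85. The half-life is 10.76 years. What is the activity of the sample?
A = λN = 5.463e16 decays/year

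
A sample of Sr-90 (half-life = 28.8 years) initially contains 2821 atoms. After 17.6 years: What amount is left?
N = N₀(1/2)^(t/t½) = 1847 atoms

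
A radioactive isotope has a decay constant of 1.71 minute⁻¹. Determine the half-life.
t½ = ln(2)/λ = 0.4053 minutes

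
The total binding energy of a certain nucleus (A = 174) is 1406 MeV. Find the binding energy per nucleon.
B.E./A = 1406/174 = 8.08 MeV/nucleon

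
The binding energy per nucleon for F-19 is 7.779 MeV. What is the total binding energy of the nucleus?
B.E. = 7.779 × 19 = 147.8 MeV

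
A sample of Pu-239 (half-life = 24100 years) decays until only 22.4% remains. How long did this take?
t = t½ × log₂(N₀/N) = 52020 years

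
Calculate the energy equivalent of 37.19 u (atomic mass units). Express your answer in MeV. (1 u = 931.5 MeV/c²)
E = mc² = 34640 MeV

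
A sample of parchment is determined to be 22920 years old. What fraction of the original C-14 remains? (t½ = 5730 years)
N/N₀ = (1/2)^(t/t½) = 0.0625 = 6.25%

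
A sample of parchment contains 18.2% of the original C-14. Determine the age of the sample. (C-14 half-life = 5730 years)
Age = t½ × log₂(1/ratio) = 14080 years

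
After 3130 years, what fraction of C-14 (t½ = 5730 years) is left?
N/N₀ = (1/2)^(t/t½) = 0.6848 = 68.5%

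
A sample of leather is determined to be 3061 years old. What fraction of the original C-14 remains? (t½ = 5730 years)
N/N₀ = (1/2)^(t/t½) = 0.6905 = 69.1%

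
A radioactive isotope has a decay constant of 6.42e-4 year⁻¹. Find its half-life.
t½ = ln(2)/λ = 1080 years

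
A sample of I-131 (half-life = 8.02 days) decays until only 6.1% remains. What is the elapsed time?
t = t½ × log₂(N₀/N) = 32.36 days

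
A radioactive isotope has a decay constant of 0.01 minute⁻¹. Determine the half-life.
t½ = ln(2)/λ = 69.31 minutes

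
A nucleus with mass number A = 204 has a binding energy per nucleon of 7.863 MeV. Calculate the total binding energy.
B.E. = 7.863 × 204 = 1604 MeV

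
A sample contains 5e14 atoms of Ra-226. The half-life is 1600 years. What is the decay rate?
A = λN = 2.166e11 decays/year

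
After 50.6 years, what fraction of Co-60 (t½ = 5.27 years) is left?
N/N₀ = (1/2)^(t/t½) = 0.001287 = 0.129%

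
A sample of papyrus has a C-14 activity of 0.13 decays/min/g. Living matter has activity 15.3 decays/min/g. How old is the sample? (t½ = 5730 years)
Age = t½ × log₂(A₀/A) = 39420 years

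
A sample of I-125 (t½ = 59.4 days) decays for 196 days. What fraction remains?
N/N₀ = (1/2)^(t/t½) = 0.1016 = 10.2%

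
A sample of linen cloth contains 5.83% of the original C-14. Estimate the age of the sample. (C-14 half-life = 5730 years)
Age = t½ × log₂(1/ratio) = 23500 years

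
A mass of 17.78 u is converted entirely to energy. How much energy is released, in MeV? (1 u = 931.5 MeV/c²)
E = mc² = 16560 MeV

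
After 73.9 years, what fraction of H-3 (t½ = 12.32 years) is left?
N/N₀ = (1/2)^(t/t½) = 0.01564 = 1.56%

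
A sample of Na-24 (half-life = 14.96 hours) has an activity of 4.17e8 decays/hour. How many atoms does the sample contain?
N = A/λ = 9e9 atoms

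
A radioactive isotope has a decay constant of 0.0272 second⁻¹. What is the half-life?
t½ = ln(2)/λ = 25.48 seconds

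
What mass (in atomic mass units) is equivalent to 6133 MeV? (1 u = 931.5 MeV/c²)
m = E/c² = 6.584 u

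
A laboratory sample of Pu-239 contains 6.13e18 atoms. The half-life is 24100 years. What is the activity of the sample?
A = λN = 1.763e14 decays/year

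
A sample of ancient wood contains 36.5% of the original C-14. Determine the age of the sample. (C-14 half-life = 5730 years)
Age = t½ × log₂(1/ratio) = 8332 years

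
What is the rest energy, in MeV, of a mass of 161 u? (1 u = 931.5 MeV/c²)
E = mc² = 1.5e5 MeV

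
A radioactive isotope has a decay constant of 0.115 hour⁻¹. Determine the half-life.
t½ = ln(2)/λ = 6.027 hours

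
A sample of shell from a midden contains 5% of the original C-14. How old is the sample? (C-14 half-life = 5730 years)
Age = t½ × log₂(1/ratio) = 24760 years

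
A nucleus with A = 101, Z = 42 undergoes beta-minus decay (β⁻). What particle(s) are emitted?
β⁻: electron (e⁻) + antineutrino (ν̄ₑ)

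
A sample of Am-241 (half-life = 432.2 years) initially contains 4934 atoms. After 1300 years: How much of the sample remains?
N = N₀(1/2)^(t/t½) = 613.4 atoms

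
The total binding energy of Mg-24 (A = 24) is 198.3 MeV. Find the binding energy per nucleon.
B.E./A = 198.3/24 = 8.263 MeV/nucleon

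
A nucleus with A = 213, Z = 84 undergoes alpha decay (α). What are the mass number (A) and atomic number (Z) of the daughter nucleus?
Daughter: A = 209, Z = 82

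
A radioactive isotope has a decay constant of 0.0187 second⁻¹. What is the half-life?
t½ = ln(2)/λ = 37.07 seconds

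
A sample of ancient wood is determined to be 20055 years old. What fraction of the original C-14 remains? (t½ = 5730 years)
N/N₀ = (1/2)^(t/t½) = 0.08839 = 8.84%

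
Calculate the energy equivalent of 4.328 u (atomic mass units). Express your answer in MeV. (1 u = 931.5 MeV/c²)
E = mc² = 4032 MeV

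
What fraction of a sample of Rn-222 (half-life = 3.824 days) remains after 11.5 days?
N/N₀ = (1/2)^(t/t½) = 0.1244 = 12.4%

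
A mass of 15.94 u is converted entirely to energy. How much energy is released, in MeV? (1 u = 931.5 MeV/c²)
E = mc² = 14850 MeV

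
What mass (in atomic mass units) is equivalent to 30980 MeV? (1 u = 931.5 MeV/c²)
m = E/c² = 33.26 u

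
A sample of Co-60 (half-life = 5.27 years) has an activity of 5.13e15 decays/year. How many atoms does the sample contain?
N = A/λ = 3.9e16 atoms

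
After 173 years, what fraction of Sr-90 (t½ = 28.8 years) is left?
N/N₀ = (1/2)^(t/t½) = 0.01555 = 1.55%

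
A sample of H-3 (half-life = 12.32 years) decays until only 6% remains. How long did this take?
t = t½ × log₂(N₀/N) = 50.01 years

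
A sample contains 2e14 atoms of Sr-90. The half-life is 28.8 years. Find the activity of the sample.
A = λN = 4.814e12 decays/year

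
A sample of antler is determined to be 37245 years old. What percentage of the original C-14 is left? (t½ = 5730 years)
N/N₀ = (1/2)^(t/t½) = 0.01105 = 1.1%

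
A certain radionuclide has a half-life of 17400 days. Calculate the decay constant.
λ = ln(2)/t½ = 3.984e-5 day⁻¹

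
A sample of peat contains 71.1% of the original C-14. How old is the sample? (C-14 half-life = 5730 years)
Age = t½ × log₂(1/ratio) = 2820 years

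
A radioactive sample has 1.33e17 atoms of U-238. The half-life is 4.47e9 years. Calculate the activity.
A = λN = 2.062e7 decays/year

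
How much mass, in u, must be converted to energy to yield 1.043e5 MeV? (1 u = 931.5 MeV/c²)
m = E/c² = 112 u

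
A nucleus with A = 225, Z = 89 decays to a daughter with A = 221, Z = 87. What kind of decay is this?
ΔA = -4, ΔZ = -2 ⇒ alpha decay (α)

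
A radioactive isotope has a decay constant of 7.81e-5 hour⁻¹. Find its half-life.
t½ = ln(2)/λ = 8875 hours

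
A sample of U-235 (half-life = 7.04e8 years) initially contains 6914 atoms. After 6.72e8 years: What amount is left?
N = N₀(1/2)^(t/t½) = 3568 atoms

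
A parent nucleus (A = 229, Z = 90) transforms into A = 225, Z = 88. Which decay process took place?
ΔA = -4, ΔZ = -2 ⇒ alpha decay (α)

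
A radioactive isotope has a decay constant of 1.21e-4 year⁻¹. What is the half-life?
t½ = ln(2)/λ = 5728 years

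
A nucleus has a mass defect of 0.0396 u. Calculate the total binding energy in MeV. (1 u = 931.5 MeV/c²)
B.E. = Δm × 931.5 = 36.89 MeV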